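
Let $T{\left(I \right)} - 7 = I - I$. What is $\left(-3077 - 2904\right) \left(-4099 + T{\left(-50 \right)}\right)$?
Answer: $24474252$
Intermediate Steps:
$T{\left(I \right)} = 7$ ($T{\left(I \right)} = 7 + \left(I - I\right) = 7 + 0 = 7$)
$\left(-3077 - 2904\right) \left(-4099 + T{\left(-50 \right)}\right) = \left(-3077 - 2904\right) \left(-4099 + 7\right) = \left(-5981\right) \left(-4092\right) = 24474252$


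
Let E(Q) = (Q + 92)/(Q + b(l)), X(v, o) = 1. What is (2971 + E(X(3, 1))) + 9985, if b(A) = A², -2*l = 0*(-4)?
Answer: 13049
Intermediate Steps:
l = 0 (l = -0*(-4) = -½*0 = 0)
E(Q) = (92 + Q)/Q (E(Q) = (Q + 92)/(Q + 0²) = (92 + Q)/(Q + 0) = (92 + Q)/Q)
(2971 + E(X(3, 1))) + 9985 = (2971 + (92 + 1)/1) + 9985 = (2971 + 1*93) + 9985 = (2971 + 93) + 9985 = 3064 + 9985 = 13049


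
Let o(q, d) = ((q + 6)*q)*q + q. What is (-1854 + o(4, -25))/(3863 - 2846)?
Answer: -1690/1017 ≈ -1.6618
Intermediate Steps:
o(q, d) = q + q**2*(6 + q) (o(q, d) = ((6 + q)*q)*q + q = (q*(6 + q))*q + q = q**2*(6 + q) + q = q + q**2*(6 + q))
(-1854 + o(4, -25))/(3863 - 2846) = (-1854 + 4*(1 + 4**2 + 6*4))/(3863 - 2846) = (-1854 + 4*(1 + 16 + 24))/1017 = (-1854 + 4*41)*(1/1017) = (-1854 + 164)*(1/1017) = -1690*1/1017 = -1690/1017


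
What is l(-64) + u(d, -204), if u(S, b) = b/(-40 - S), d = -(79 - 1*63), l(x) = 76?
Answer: 169/2 ≈ 84.500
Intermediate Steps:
d = -16 (d = -(79 - 63) = -1*16 = -16)
l(-64) + u(d, -204) = 76 - 1*(-204)/(40 - 16) = 76 - 1*(-204)/24 = 76 - 1*(-204)*1/24 = 76 + 17/2 = 169/2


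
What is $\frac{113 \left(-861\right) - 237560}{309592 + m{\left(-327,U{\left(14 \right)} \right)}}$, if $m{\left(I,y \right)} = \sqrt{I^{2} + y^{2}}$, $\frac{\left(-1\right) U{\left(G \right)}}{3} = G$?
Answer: $- \frac{103667809976}{95847097771} + \frac{1004559 \sqrt{12077}}{95847097771} \approx -1.0804$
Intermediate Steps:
$U{\left(G \right)} = - 3 G$
$\frac{113 \left(-861\right) - 237560}{309592 + m{\left(-327,U{\left(14 \right)} \right)}} = \frac{113 \left(-861\right) - 237560}{309592 + \sqrt{\left(-327\right)^{2} + \left(\left(-3\right) 14\right)^{2}}} = \frac{-97293 - 237560}{309592 + \sqrt{106929 + \left(-42\right)^{2}}} = - \frac{334853}{309592 + \sqrt{106929 + 1764}} = - \frac{334853}{309592 + \sqrt{108693}} = - \frac{334853}{309592 + 3 \sqrt{12077}}$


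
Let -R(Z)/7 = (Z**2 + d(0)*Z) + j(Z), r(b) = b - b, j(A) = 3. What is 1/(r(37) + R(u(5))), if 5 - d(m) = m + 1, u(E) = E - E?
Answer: -1/21 ≈ -0.047619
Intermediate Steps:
u(E) = 0
d(m) = 4 - m (d(m) = 5 - (m + 1) = 5 - (1 + m) = 5 + (-1 - m) = 4 - m)
r(b) = 0
R(Z) = -21 - 28*Z - 7*Z**2 (R(Z) = -7*((Z**2 + (4 - 1*0)*Z) + 3) = -7*((Z**2 + (4 + 0)*Z) + 3) = -7*((Z**2 + 4*Z) + 3) = -7*(3 + Z**2 + 4*Z) = -21 - 28*Z - 7*Z**2)
1/(r(37) + R(u(5))) = 1/(0 + (-21 - 28*0 - 7*0**2)) = 1/(0 + (-21 + 0 - 7*0)) = 1/(0 + (-21 + 0 + 0)) = 1/(0 - 21) = 1/(-21) = -1/21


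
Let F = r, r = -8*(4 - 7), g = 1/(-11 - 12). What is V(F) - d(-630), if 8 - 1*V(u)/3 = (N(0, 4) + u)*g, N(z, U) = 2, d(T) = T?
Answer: 15120/23 ≈ 657.39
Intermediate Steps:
g = -1/23 (g = 1/(-23) = -1/23 ≈ -0.043478)
r = 24 (r = -8*(-3) = 24)
F = 24
V(u) = 558/23 + 3*u/23 (V(u) = 24 - 3*(2 + u)*(-1)/23 = 24 - 3*(-2/23 - u/23) = 24 + (6/23 + 3*u/23) = 558/23 + 3*u/23)
V(F) - d(-630) = (558/23 + (3/23)*24) - 1*(-630) = (558/23 + 72/23) + 630 = 630/23 + 630 = 15120/23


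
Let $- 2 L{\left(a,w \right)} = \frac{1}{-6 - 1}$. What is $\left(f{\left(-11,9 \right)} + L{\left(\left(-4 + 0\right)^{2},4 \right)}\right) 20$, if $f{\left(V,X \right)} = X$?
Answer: $\frac{1270}{7} \approx 181.43$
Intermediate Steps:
$L{\left(a,w \right)} = \frac{1}{14}$ ($L{\left(a,w \right)} = - \frac{1}{2 \left(-6 - 1\right)} = - \frac{1}{2 \left(-7\right)} = \left(- \frac{1}{2}\right) \left(- \frac{1}{7}\right) = \frac{1}{14}$)
$\left(f{\left(-11,9 \right)} + L{\left(\left(-4 + 0\right)^{2},4 \right)}\right) 20 = \left(9 + \frac{1}{14}\right) 20 = \frac{127}{14} \cdot 20 = \frac{1270}{7}$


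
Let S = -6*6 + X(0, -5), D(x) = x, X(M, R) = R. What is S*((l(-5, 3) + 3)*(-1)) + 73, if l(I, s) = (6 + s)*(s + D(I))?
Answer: -542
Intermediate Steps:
S = -41 (S = -6*6 - 5 = -36 - 5 = -41)
l(I, s) = (6 + s)*(I + s) (l(I, s) = (6 + s)*(s + I) = (6 + s)*(I + s))
S*((l(-5, 3) + 3)*(-1)) + 73 = -41*((3² + 6*(-5) + 6*3 - 5*3) + 3)*(-1) + 73 = -41*((9 - 30 + 18 - 15) + 3)*(-1) + 73 = -41*(-18 + 3)*(-1) + 73 = -(-615)*(-1) + 73 = -41*15 + 73 = -615 + 73 = -542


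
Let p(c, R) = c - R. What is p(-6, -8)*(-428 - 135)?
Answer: -1126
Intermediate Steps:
p(-6, -8)*(-428 - 135) = (-6 - 1*(-8))*(-428 - 135) = (-6 + 8)*(-563) = 2*(-563) = -1126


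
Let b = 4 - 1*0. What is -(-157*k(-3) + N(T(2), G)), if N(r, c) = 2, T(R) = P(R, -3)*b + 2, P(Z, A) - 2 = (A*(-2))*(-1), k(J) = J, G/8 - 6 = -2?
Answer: -473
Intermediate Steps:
G = 32 (G = 48 + 8*(-2) = 48 - 16 = 32)
P(Z, A) = 2 + 2*A (P(Z, A) = 2 + (A*(-2))*(-1) = 2 - 2*A*(-1) = 2 + 2*A)
b = 4 (b = 4 + 0 = 4)
T(R) = -14 (T(R) = (2 + 2*(-3))*4 + 2 = (2 - 6)*4 + 2 = -4*4 + 2 = -16 + 2 = -14)
-(-157*k(-3) + N(T(2), G)) = -(-157*(-3) + 2) = -(471 + 2) = -1*473 = -473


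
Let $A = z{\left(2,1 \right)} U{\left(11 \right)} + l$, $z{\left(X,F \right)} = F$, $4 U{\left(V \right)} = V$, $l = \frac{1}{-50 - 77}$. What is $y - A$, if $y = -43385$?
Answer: $- \frac{22040973}{508} \approx -43388.0$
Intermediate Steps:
$l = - \frac{1}{127}$ ($l = \frac{1}{-127} = - \frac{1}{127} \approx -0.007874$)
$U{\left(V \right)} = \frac{V}{4}$
$A = \frac{1393}{508}$ ($A = 1 \cdot \frac{1}{4} \cdot 11 - \frac{1}{127} = 1 \cdot \frac{11}{4} - \frac{1}{127} = \frac{11}{4} - \frac{1}{127} = \frac{1393}{508} \approx 2.7421$)
$y - A = -43385 - \frac{1393}{508} = - \frac{22040973}{508}$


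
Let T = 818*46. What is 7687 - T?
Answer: -29941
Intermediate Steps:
T = 37628
7687 - T = 7687 - 1*37628 = 7687 - 37628 = -29941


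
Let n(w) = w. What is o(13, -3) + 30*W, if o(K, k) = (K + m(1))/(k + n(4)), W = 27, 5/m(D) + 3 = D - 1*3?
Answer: 822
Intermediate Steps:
m(D) = 5/(-6 + D) (m(D) = 5/(-3 + (D - 1*3)) = 5/(-3 + (D - 3)) = 5/(-3 + (-3 + D)) = 5/(-6 + D))
o(K, k) = (-1 + K)/(4 + k) (o(K, k) = (K + 5/(-6 + 1))/(k + 4) = (K + 5/(-5))/(4 + k) = (K + 5*(-⅕))/(4 + k) = (K - 1)/(4 + k) = (-1 + K)/(4 + k))
o(13, -3) + 30*W = (-1 + 13)/(4 - 3) + 30*27 = 12/1 + 810 = 1*12 + 810 = 12 + 810 = 822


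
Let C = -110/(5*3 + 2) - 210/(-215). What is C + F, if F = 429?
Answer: 309583/731 ≈ 423.51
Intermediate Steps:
C = -4016/731 (C = -110/(15 + 2) - 210*(-1/215) = -110/17 + 42/43 = -4016/731 ≈ -5.4938)
C + F = -4016/731 + 429 = 309583/731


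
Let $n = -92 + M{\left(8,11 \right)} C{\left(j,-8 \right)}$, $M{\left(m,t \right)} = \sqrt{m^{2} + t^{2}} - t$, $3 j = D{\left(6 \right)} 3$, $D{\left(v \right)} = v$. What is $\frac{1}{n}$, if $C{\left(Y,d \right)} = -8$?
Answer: $\frac{1}{2956} - \frac{\sqrt{185}}{1478} \approx -0.0088643$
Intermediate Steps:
$j = 6$ ($j = \frac{6 \cdot 3}{3} = \frac{1}{3} \cdot 18 = 6$)
$n = -4 - 8 \sqrt{185}$ ($n = -92 + \left(\sqrt{8^{2} + 11^{2}} - 11\right) \left(-8\right) = -92 + \left(\sqrt{64 + 121} - 11\right) \left(-8\right) = -92 + \left(\sqrt{185} - 11\right) \left(-8\right) = -92 + \left(-11 + \sqrt{185}\right) \left(-8\right) = -92 + \left(88 - 8 \sqrt{185}\right) = -4 - 8 \sqrt{185} \approx -112.81$)
$\frac{1}{n} = \frac{1}{-4 - 8 \sqrt{185}}$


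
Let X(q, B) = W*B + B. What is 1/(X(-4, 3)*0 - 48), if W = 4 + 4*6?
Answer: -1/48 ≈ -0.020833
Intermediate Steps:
W = 28 (W = 4 + 24 = 28)
X(q, B) = 29*B (X(q, B) = 28*B + B = 29*B)
1/(X(-4, 3)*0 - 48) = 1/((29*3)*0 - 48) = 1/(87*0 - 48) = 1/(0 - 48) = 1/(-48) = -1/48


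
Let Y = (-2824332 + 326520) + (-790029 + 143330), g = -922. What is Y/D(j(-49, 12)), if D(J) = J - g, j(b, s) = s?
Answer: -3144511/934 ≈ -3366.7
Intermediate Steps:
Y = -3144511 (Y = -2497812 - 646699 = -3144511)
D(J) = 922 + J (D(J) = J - 1*(-922) = J + 922 = 922 + J)
Y/D(j(-49, 12)) = -3144511/(922 + 12) = -3144511/934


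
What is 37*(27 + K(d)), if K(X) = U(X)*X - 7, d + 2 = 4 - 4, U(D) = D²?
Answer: 444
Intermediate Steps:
d = -2 (d = -2 + (4 - 4) = -2 + 0 = -2)
K(X) = -7 + X³ (K(X) = X²*X - 7 = X³ - 7 = -7 + X³)
37*(27 + K(d)) = 37*(27 + (-7 + (-2)³)) = 37*(27 + (-7 - 8)) = 37*(27 - 15) = 37*12 = 444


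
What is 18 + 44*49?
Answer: 2174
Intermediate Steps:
18 + 44*49 = 18 + 2156 = 2174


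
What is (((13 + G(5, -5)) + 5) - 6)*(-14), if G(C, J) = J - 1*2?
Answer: -70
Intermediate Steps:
G(C, J) = -2 + J (G(C, J) = J - 2 = -2 + J)
(((13 + G(5, -5)) + 5) - 6)*(-14) = (((13 + (-2 - 5)) + 5) - 6)*(-14) = (((13 - 7) + 5) - 6)*(-14) = ((6 + 5) - 6)*(-14) = (11 - 6)*(-14) = 5*(-14) = -70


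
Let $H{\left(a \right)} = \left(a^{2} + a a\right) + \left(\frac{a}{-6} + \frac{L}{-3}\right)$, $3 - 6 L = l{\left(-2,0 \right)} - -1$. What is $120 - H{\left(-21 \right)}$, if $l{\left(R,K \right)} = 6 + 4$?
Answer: $- \frac{13787}{18} \approx -765.94$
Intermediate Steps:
$l{\left(R,K \right)} = 10$
$L = - \frac{4}{3}$ ($L = \frac{1}{2} - \frac{10 - -1}{6} = \frac{1}{2} - \frac{10 + 1}{6} = \frac{1}{2} - \frac{11}{6} = - \frac{4}{3} \approx -1.3333$)
$H{\left(a \right)} = \frac{4}{9} + 2 a^{2} - \frac{a}{6}$ ($H{\left(a \right)} = \left(a^{2} + a a\right) + \left(\frac{a}{-6} - \frac{4}{3 \left(-3\right)}\right) = \left(a^{2} + a^{2}\right) + \left(a \left(- \frac{1}{6}\right) - - \frac{4}{9}\right) = 2 a^{2} - \left(- \frac{4}{9} + \frac{a}{6}\right) = \frac{4}{9} + 2 a^{2} - \frac{a}{6}$)
$120 - H{\left(-21 \right)} = 120 - \left(\frac{4}{9} + 2 \left(-21\right)^{2} - - \frac{7}{2}\right) = 120 - \left(\frac{4}{9} + 2 \cdot 441 + \frac{7}{2}\right) = 120 - \left(\frac{4}{9} + 882 + \frac{7}{2}\right) = 120 - \frac{15947}{18} = - \frac{13787}{18}$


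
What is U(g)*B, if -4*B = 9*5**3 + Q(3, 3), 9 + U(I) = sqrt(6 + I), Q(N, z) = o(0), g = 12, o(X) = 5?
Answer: 5085/2 - 1695*sqrt(2)/2 ≈ 1344.0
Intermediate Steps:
Q(N, z) = 5
U(I) = -9 + sqrt(6 + I)
B = -565/2 (B = -(9*5**3 + 5)/4 = -(9*125 + 5)/4 = -(1125 + 5)/4 = -1/4*1130 = -565/2 ≈ -282.50)
U(g)*B = (-9 + sqrt(6 + 12))*(-565/2) = (-9 + sqrt(18))*(-565/2) = (-9 + 3*sqrt(2))*(-565/2) = 5085/2 - 1695*sqrt(2)/2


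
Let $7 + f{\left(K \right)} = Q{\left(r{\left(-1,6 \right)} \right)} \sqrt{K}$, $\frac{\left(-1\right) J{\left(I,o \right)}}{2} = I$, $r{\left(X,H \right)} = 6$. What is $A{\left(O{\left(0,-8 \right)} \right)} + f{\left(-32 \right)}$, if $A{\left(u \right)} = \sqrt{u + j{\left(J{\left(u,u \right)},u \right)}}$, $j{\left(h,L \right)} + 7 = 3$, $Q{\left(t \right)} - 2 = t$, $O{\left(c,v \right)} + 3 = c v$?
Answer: $-7 + i \sqrt{7} + 32 i \sqrt{2} \approx -7.0 + 47.901 i$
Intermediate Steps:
$O{\left(c,v \right)} = -3 + c v$
$Q{\left(t \right)} = 2 + t$
$J{\left(I,o \right)} = - 2 I$
$j{\left(h,L \right)} = -4$ ($j{\left(h,L \right)} = -7 + 3 = -4$)
$f{\left(K \right)} = -7 + 8 \sqrt{K}$ ($f{\left(K \right)} = -7 + \left(2 + 6\right) \sqrt{K} = -7 + 8 \sqrt{K}$)
$A{\left(u \right)} = \sqrt{-4 + u}$ ($A{\left(u \right)} = \sqrt{u - 4} = \sqrt{-4 + u}$)
$A{\left(O{\left(0,-8 \right)} \right)} + f{\left(-32 \right)} = \sqrt{-4 + \left(-3 + 0 \left(-8\right)\right)} - \left(7 - 8 \sqrt{-32}\right) = \sqrt{-4 + \left(-3 + 0\right)} - \left(7 - 8 \cdot 4 i \sqrt{2}\right) = \sqrt{-4 - 3} - \left(7 - 32 i \sqrt{2}\right) = \sqrt{-7} - \left(7 - 32 i \sqrt{2}\right) = i \sqrt{7} - \left(7 - 32 i \sqrt{2}\right) = -7 + i \sqrt{7} + 32 i \sqrt{2}$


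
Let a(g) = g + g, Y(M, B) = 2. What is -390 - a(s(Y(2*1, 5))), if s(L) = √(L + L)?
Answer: -394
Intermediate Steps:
s(L) = √2*√L (s(L) = √(2*L) = √2*√L)
a(g) = 2*g
-390 - a(s(Y(2*1, 5))) = -390 - 2*√2*√2 = -390 - 2*2 = -390 - 1*4 = -390 - 4 = -394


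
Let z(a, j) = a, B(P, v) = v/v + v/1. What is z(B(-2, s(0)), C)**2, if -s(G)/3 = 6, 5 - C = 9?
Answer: 289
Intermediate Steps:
C = -4 (C = 5 - 1*9 = 5 - 9 = -4)
s(G) = -18 (s(G) = -3*6 = -18)
B(P, v) = 1 + v (B(P, v) = 1 + v*1 = 1 + v)
z(B(-2, s(0)), C)**2 = (1 - 18)**2 = (-17)**2 = 289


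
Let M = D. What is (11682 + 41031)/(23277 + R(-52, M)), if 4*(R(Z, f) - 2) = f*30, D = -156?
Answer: 52713/22109 ≈ 2.3842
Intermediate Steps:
M = -156
R(Z, f) = 2 + 15*f/2 (R(Z, f) = 2 + (f*30)/4 = 2 + (30*f)/4 = 2 + 15*f/2)
(11682 + 41031)/(23277 + R(-52, M)) = (11682 + 41031)/(23277 + (2 + (15/2)*(-156))) = 52713/(23277 + (2 - 1170)) = 52713/(23277 - 1168) = 52713/22109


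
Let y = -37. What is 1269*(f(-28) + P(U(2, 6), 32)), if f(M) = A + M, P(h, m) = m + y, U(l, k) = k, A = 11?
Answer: -27918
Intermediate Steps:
P(h, m) = -37 + m (P(h, m) = m - 37 = -37 + m)
f(M) = 11 + M
1269*(f(-28) + P(U(2, 6), 32)) = 1269*((11 - 28) + (-37 + 32)) = 1269*(-17 - 5) = 1269*(-22) = -27918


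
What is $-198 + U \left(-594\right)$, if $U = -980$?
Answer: $581922$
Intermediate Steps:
$-198 + U \left(-594\right) = -198 - -582120 = -198 + 582120 = 581922$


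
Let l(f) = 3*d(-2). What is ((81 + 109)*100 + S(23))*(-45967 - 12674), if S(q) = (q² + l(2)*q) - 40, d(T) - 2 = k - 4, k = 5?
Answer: -1154993136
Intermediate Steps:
d(T) = 3 (d(T) = 2 + (5 - 4) = 2 + 1 = 3)
l(f) = 9 (l(f) = 3*3 = 9)
S(q) = -40 + q² + 9*q (S(q) = (q² + 9*q) - 40 = -40 + q² + 9*q)
((81 + 109)*100 + S(23))*(-45967 - 12674) = ((81 + 109)*100 + (-40 + 23² + 9*23))*(-45967 - 12674) = (190*100 + (-40 + 529 + 207))*(-58641) = (19000 + 696)*(-58641) = 19696*(-58641) = -1154993136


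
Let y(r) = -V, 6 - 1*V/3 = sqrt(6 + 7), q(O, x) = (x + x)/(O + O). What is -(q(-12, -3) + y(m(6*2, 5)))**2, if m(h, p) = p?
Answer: -6913/16 + 213*sqrt(13)/2 ≈ -48.071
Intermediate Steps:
q(O, x) = x/O (q(O, x) = (2*x)/((2*O)) = (2*x)*(1/(2*O)) = x/O)
V = 18 - 3*sqrt(13) (V = 18 - 3*sqrt(6 + 7) = 18 - 3*sqrt(13) ≈ 7.1833)
y(r) = -18 + 3*sqrt(13) (y(r) = -(18 - 3*sqrt(13)) = -18 + 3*sqrt(13))
-(q(-12, -3) + y(m(6*2, 5)))**2 = -(-3/(-12) + (-18 + 3*sqrt(13)))**2 = -(-3*(-1/12) + (-18 + 3*sqrt(13)))**2 = -(1/4 + (-18 + 3*sqrt(13)))**2 = -(-71/4 + 3*sqrt(13))**2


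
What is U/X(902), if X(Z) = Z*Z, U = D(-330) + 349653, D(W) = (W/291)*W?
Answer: 33952641/78919588 ≈ 0.43022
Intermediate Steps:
D(W) = W²/291 (D(W) = (W*(1/291))*W = (W/291)*W = W²/291)
U = 33952641/97 (U = (1/291)*(-330)² + 349653 = (1/291)*108900 + 349653 = 36300/97 + 349653 = 33952641/97 ≈ 3.5003e+5)
X(Z) = Z²
U/X(902) = 33952641/(97*(902²)) = (33952641/97)/813604 = (33952641/97)*(1/813604) = 33952641/78919588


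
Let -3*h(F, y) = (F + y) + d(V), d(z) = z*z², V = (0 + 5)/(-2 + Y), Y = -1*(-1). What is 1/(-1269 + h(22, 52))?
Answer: -1/1252 ≈ -0.00079872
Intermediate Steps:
Y = 1
V = -5 (V = (0 + 5)/(-2 + 1) = 5/(-1) = 5*(-1) = -5)
d(z) = z³
h(F, y) = 125/3 - F/3 - y/3 (h(F, y) = -((F + y) + (-5)³)/3 = -((F + y) - 125)/3 = -(-125 + F + y)/3 = 125/3 - F/3 - y/3)
1/(-1269 + h(22, 52)) = 1/(-1269 + (125/3 - ⅓*22 - ⅓*52)) = 1/(-1269 + (125/3 - 22/3 - 52/3)) = 1/(-1269 + 17) = 1/(-1252) = -1/1252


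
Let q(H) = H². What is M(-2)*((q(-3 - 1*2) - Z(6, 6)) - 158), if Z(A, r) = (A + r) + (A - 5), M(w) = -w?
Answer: -292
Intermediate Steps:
Z(A, r) = -5 + r + 2*A (Z(A, r) = (A + r) + (-5 + A) = -5 + r + 2*A)
M(-2)*((q(-3 - 1*2) - Z(6, 6)) - 158) = (-1*(-2))*(((-3 - 1*2)² - (-5 + 6 + 2*6)) - 158) = 2*(((-3 - 2)² - (-5 + 6 + 12)) - 158) = 2*(((-5)² - 1*13) - 158) = 2*((25 - 13) - 158) = 2*(12 - 158) = 2*(-146) = -292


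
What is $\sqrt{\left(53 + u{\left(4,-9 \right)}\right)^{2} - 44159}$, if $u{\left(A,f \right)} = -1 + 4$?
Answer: $i \sqrt{41023} \approx 202.54 i$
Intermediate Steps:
$u{\left(A,f \right)} = 3$
$\sqrt{\left(53 + u{\left(4,-9 \right)}\right)^{2} - 44159} = \sqrt{\left(53 + 3\right)^{2} - 44159} = \sqrt{56^{2} - 44159} = \sqrt{3136 - 44159} = \sqrt{-41023} = i \sqrt{41023}$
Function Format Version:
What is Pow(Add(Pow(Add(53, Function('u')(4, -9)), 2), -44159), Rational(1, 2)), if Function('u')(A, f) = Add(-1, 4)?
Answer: Mul(I, Pow(41023, Rational(1, 2))) ≈ Mul(202.54, I)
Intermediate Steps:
Function('u')(A, f) = 3
Pow(Add(Pow(Add(53, Function('u')(4, -9)), 2), -44159), Rational(1, 2)) = Pow(Add(Pow(Add(53, 3), 2), -44159), Rational(1, 2)) = Pow(Add(Pow(56, 2), -44159), Rational(1, 2)) = Pow(Add(3136, -44159), Rational(1, 2)) = Pow(-41023, Rational(1, 2)) = Mul(I, Pow(41023, Rational(1, 2)))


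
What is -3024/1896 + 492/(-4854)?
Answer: -108412/63911 ≈ -1.6963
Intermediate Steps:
-3024/1896 + 492/(-4854) = -3024*1/1896 + 492*(-1/4854) = -126/79 - 82/809 = -108412/63911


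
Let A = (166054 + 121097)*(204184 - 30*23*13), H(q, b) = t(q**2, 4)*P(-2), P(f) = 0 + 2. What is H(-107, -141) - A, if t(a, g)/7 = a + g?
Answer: -56055734972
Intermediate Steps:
P(f) = 2
t(a, g) = 7*a + 7*g (t(a, g) = 7*(a + g) = 7*a + 7*g)
H(q, b) = 56 + 14*q**2 (H(q, b) = (7*q**2 + 7*4)*2 = (7*q**2 + 28)*2 = (28 + 7*q**2)*2 = 56 + 14*q**2)
A = 56055895314 (A = 287151*(204184 - 690*13) = 287151*(204184 - 8970) = 287151*195214 = 56055895314)
H(-107, -141) - A = (56 + 14*(-107)**2) - 1*56055895314 = (56 + 14*11449) - 56055895314 = (56 + 160286) - 56055895314 = 160342 - 56055895314 = -56055734972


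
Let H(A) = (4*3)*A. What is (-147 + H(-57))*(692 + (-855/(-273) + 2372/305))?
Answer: -16212175947/27755 ≈ -5.8412e+5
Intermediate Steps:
H(A) = 12*A
(-147 + H(-57))*(692 + (-855/(-273) + 2372/305)) = (-147 + 12*(-57))*(692 + (-855/(-273) + 2372/305)) = (-147 - 684)*(692 + (-855*(-1/273) + 2372*(1/305))) = -831*(692 + (285/91 + 2372/305)) = -831*(692 + 302777/27755) = -831*19509237/27755 = -16212175947/27755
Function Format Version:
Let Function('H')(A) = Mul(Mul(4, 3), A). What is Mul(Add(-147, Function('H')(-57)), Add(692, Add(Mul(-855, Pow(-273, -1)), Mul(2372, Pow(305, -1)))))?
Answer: Rational(-16212175947, 27755) ≈ -5.8412e+5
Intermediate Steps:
Function('H')(A) = Mul(12, A)
Mul(Add(-147, Function('H')(-57)), Add(692, Add(Mul(-855, Pow(-273, -1)), Mul(2372, Pow(305, -1))))) = Mul(Add(-147, Mul(12, -57)), Add(692, Add(Mul(-855, Pow(-273, -1)), Mul(2372, Pow(305, -1))))) = Mul(Add(-147, -684), Add(692, Add(Mul(-855, Rational(-1, 273)), Mul(2372, Rational(1, 305))))) = Mul(-831, Add(692, Add(Rational(285, 91), Rational(2372, 305)))) = Mul(-831, Add(692, Rational(302777, 27755))) = Mul(-831, Rational(19509237, 27755)) = Rational(-16212175947, 27755)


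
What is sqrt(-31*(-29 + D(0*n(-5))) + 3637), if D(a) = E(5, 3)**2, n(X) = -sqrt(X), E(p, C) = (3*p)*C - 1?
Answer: 2*I*sqrt(13870) ≈ 235.54*I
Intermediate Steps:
E(p, C) = -1 + 3*C*p (E(p, C) = 3*C*p - 1 = -1 + 3*C*p)
D(a) = 1936 (D(a) = (-1 + 3*3*5)**2 = (-1 + 45)**2 = 44**2 = 1936)
sqrt(-31*(-29 + D(0*n(-5))) + 3637) = sqrt(-31*(-29 + 1936) + 3637) = sqrt(-31*1907 + 3637) = sqrt(-59117 + 3637) = sqrt(-55480) = 2*I*sqrt(13870)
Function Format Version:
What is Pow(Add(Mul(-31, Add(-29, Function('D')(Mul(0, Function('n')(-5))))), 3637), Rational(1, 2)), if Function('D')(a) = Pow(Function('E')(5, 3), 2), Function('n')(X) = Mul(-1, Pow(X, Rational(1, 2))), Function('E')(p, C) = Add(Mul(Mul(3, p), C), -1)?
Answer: Mul(2, I, Pow(13870, Rational(1, 2))) ≈ Mul(235.54, I)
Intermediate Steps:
Function('E')(p, C) = Add(-1, Mul(3, C, p)) (Function('E')(p, C) = Add(Mul(3, C, p), -1) = Add(-1, Mul(3, C, p)))
Function('D')(a) = 1936 (Function('D')(a) = Pow(Add(-1, Mul(3, 3, 5)), 2) = Pow(Add(-1, 45), 2) = Pow(44, 2) = 1936)
Pow(Add(Mul(-31, Add(-29, Function('D')(Mul(0, Function('n')(-5))))), 3637), Rational(1, 2)) = Pow(Add(Mul(-31, Add(-29, 1936)), 3637), Rational(1, 2)) = Pow(Add(Mul(-31, 1907), 3637), Rational(1, 2)) = Pow(Add(-59117, 3637), Rational(1, 2)) = Pow(-55480, Rational(1, 2)) = Mul(2, I, Pow(13870, Rational(1, 2)))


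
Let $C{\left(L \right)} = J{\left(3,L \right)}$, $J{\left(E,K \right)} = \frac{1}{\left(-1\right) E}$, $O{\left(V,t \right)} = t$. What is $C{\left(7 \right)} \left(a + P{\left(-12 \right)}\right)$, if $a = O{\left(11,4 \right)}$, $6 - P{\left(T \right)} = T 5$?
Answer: $- \frac{70}{3} \approx -23.333$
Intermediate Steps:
$P{\left(T \right)} = 6 - 5 T$ ($P{\left(T \right)} = 6 - T 5 = 6 - 5 T$)
$J{\left(E,K \right)} = - \frac{1}{E}$
$a = 4$
$C{\left(L \right)} = - \frac{1}{3}$
$C{\left(7 \right)} \left(a + P{\left(-12 \right)}\right) = - \frac{4 + \left(6 - -60\right)}{3} = - \frac{4 + \left(6 + 60\right)}{3} = - \frac{4 + 66}{3} = \left(- \frac{1}{3}\right) 70 = - \frac{70}{3}$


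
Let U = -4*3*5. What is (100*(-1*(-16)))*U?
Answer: -96000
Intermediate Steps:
U = -60 (U = -12*5 = -60)
(100*(-1*(-16)))*U = (100*(-1*(-16)))*(-60) = (100*16)*(-60) = 1600*(-60) = -96000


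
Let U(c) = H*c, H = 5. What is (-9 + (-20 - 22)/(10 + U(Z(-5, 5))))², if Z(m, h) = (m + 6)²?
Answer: 3481/25 ≈ 139.24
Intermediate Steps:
Z(m, h) = (6 + m)²
U(c) = 5*c
(-9 + (-20 - 22)/(10 + U(Z(-5, 5))))² = (-9 + (-20 - 22)/(10 + 5*(6 - 5)²))² = (-9 - 42/(10 + 5*1²))² = (-9 - 42/(10 + 5*1))² = (-9 - 42/(10 + 5))² = (-9 - 42/15)² = (-9 - 42*1/15)² = (-9 - 14/5)² = (-59/5)² = 3481/25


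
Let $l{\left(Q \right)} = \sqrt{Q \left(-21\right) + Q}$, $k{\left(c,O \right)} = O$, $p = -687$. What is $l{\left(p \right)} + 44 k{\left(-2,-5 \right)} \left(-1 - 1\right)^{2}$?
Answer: $-880 + 2 \sqrt{3435} \approx -762.78$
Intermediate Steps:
$l{\left(Q \right)} = 2 \sqrt{5} \sqrt{- Q}$ ($l{\left(Q \right)} = \sqrt{- 21 Q + Q} = \sqrt{- 20 Q} = 2 \sqrt{5} \sqrt{- Q}$)
$l{\left(p \right)} + 44 k{\left(-2,-5 \right)} \left(-1 - 1\right)^{2} = 2 \sqrt{5} \sqrt{\left(-1\right) \left(-687\right)} + 44 \left(-5\right) \left(-1 - 1\right)^{2} = 2 \sqrt{5} \sqrt{687} - 220 \left(-2\right)^{2} = 2 \sqrt{3435} - 880 = -880 + 2 \sqrt{3435}$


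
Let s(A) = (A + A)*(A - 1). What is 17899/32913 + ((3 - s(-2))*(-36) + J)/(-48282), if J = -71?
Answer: 285290843/529701822 ≈ 0.53859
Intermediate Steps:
s(A) = 2*A*(-1 + A) (s(A) = (2*A)*(-1 + A) = 2*A*(-1 + A))
17899/32913 + ((3 - s(-2))*(-36) + J)/(-48282) = 17899/32913 + ((3 - 2*(-2)*(-1 - 2))*(-36) - 71)/(-48282) = 17899*(1/32913) + ((3 - 2*(-2)*(-3))*(-36) - 71)*(-1/48282) = 17899/32913 + ((3 - 1*12)*(-36) - 71)*(-1/48282) = 17899/32913 + ((3 - 12)*(-36) - 71)*(-1/48282) = 17899/32913 + (-9*(-36) - 71)*(-1/48282) = 17899/32913 + (324 - 71)*(-1/48282) = 17899/32913 + 253*(-1/48282) = 17899/32913 - 253/48282 = 285290843/529701822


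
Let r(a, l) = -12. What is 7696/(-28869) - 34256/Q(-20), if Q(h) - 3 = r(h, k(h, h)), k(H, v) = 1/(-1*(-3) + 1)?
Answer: 329622400/86607 ≈ 3806.0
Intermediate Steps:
k(H, v) = 1/4 (k(H, v) = 1/(3 + 1) = 1/4)
Q(h) = -9 (Q(h) = 3 - 12 = -9)
7696/(-28869) - 34256/Q(-20) = 7696/(-28869) - 34256/(-9) = 7696*(-1/28869) - 34256*(-1/9) = -7696/28869 + 34256/9 = 329622400/86607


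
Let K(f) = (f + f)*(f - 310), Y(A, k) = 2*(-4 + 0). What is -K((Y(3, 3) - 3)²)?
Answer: 45738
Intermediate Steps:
Y(A, k) = -8 (Y(A, k) = 2*(-4) = -8)
K(f) = 2*f*(-310 + f) (K(f) = (2*f)*(-310 + f) = 2*f*(-310 + f))
-K((Y(3, 3) - 3)²) = -2*(-8 - 3)²*(-310 + (-8 - 3)²) = -2*(-11)²*(-310 + (-11)²) = -2*121*(-310 + 121) = -2*121*(-189) = -1*(-45738) = 45738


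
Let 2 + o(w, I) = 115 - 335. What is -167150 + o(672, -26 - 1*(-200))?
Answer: -167372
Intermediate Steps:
o(w, I) = -222 (o(w, I) = -2 + (115 - 335) = -2 - 220 = -222)
-167150 + o(672, -26 - 1*(-200)) = -167150 - 222 = -167372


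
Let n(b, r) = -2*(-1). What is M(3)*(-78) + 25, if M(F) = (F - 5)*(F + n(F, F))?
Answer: 805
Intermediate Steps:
n(b, r) = 2
M(F) = (-5 + F)*(2 + F) (M(F) = (F - 5)*(F + 2) = (-5 + F)*(2 + F))
M(3)*(-78) + 25 = (-10 + 3² - 3*3)*(-78) + 25 = (-10 + 9 - 9)*(-78) + 25 = -10*(-78) + 25 = 780 + 25 = 805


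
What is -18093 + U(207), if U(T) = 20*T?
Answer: -13953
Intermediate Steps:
-18093 + U(207) = -18093 + 20*207 = -18093 + 4140 = -13953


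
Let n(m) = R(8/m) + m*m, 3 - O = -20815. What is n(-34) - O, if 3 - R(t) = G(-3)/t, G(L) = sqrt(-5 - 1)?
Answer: -19659 + 17*I*sqrt(6)/4 ≈ -19659.0 + 10.41*I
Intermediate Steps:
O = 20818 (O = 3 - 1*(-20815) = 3 + 20815 = 20818)
G(L) = I*sqrt(6) (G(L) = sqrt(-6) = I*sqrt(6))
R(t) = 3 - I*sqrt(6)/t
n(m) = 3 + m**2 - I*m*sqrt(6)/8 (n(m) = (3 - I*sqrt(6)/(8/m)) + m*m = (3 - I*sqrt(6)*m/8) + m**2 = (3 - I*m*sqrt(6)/8) + m**2 = 3 + m**2 - I*m*sqrt(6)/8)
n(-34) - O = (3 + (-34)**2 - 1/8*I*(-34)*sqrt(6)) - 1*20818 = (3 + 1156 + 17*I*sqrt(6)/4) - 20818 = (1159 + 17*I*sqrt(6)/4) - 20818 = -19659 + 17*I*sqrt(6)/4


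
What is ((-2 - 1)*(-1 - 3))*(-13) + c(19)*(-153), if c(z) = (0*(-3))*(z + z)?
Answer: -156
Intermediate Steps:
c(z) = 0 (c(z) = 0*(2*z) = 0)
((-2 - 1)*(-1 - 3))*(-13) + c(19)*(-153) = ((-2 - 1)*(-1 - 3))*(-13) + 0*(-153) = -3*(-4)*(-13) + 0 = 12*(-13) + 0 = -156 + 0 = -156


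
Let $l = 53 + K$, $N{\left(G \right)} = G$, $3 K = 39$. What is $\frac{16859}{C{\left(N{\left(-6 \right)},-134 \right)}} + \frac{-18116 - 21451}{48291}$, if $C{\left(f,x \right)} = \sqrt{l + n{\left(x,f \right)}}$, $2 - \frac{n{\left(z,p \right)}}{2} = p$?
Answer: $- \frac{13189}{16097} + \frac{16859 \sqrt{82}}{82} \approx 1860.9$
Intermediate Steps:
$K = 13$ ($K = \frac{1}{3} \cdot 39 = 13$)
$n{\left(z,p \right)} = 4 - 2 p$
$l = 66$ ($l = 53 + 13 = 66$)
$C{\left(f,x \right)} = \sqrt{70 - 2 f}$ ($C{\left(f,x \right)} = \sqrt{66 - \left(-4 + 2 f\right)} = \sqrt{70 - 2 f}$)
$\frac{16859}{C{\left(N{\left(-6 \right)},-134 \right)}} + \frac{-18116 - 21451}{48291} = \frac{16859}{\sqrt{70 - -12}} + \frac{-18116 - 21451}{48291} = \frac{16859}{\sqrt{70 + 12}} + \left(-18116 - 21451\right) \frac{1}{48291} = \frac{16859}{\sqrt{82}} - \frac{13189}{16097} = 16859 \frac{\sqrt{82}}{82} - \frac{13189}{16097} = \frac{16859 \sqrt{82}}{82} - \frac{13189}{16097} = - \frac{13189}{16097} + \frac{16859 \sqrt{82}}{82}$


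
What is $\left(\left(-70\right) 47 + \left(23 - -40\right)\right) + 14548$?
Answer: $11321$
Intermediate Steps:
$\left(\left(-70\right) 47 + \left(23 - -40\right)\right) + 14548 = \left(-3290 + \left(23 + 40\right)\right) + 14548 = \left(-3290 + 63\right) + 14548 = -3227 + 14548 = 11321$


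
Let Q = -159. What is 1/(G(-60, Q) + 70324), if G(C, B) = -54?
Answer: 1/70270 ≈ 1.4231e-5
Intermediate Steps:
1/(G(-60, Q) + 70324) = 1/(-54 + 70324) = 1/70270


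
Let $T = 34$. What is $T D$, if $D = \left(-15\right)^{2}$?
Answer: $7650$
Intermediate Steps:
$D = 225$
$T D = 34 \cdot 225 = 7650$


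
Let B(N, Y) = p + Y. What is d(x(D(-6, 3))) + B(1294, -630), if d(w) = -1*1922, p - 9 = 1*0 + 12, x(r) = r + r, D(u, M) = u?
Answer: -2531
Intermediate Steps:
x(r) = 2*r
p = 21 (p = 9 + (1*0 + 12) = 9 + (0 + 12) = 9 + 12 = 21)
d(w) = -1922
B(N, Y) = 21 + Y
d(x(D(-6, 3))) + B(1294, -630) = -1922 + (21 - 630) = -1922 - 609 = -2531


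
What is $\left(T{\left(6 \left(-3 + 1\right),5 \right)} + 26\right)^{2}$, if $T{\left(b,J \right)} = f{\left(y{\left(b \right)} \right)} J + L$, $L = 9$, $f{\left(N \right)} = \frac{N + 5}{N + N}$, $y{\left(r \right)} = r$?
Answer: $\frac{765625}{576} \approx 1329.2$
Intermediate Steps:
$f{\left(N \right)} = \frac{5 + N}{2 N}$
$T{\left(b,J \right)} = 9 + \frac{J \left(5 + b\right)}{2 b}$ ($T{\left(b,J \right)} = \frac{5 + b}{2 b} J + 9 = \frac{J \left(5 + b\right)}{2 b} + 9 = 9 + \frac{J \left(5 + b\right)}{2 b}$)
$\left(T{\left(6 \left(-3 + 1\right),5 \right)} + 26\right)^{2} = \left(\frac{18 \cdot 6 \left(-3 + 1\right) + 5 \left(5 + 6 \left(-3 + 1\right)\right)}{2 \cdot 6 \left(-3 + 1\right)} + 26\right)^{2} = \left(\frac{18 \cdot 6 \left(-2\right) + 5 \left(5 + 6 \left(-2\right)\right)}{2 \cdot 6 \left(-2\right)} + 26\right)^{2} = \left(\frac{18 \left(-12\right) + 5 \left(5 - 12\right)}{2 \left(-12\right)} + 26\right)^{2} = \left(\frac{1}{2} \left(- \frac{1}{12}\right) \left(-216 + 5 \left(-7\right)\right) + 26\right)^{2} = \left(\frac{1}{2} \left(- \frac{1}{12}\right) \left(-216 - 35\right) + 26\right)^{2} = \left(\frac{1}{2} \left(- \frac{1}{12}\right) \left(-251\right) + 26\right)^{2} = \left(\frac{251}{24} + 26\right)^{2} = \left(\frac{875}{24}\right)^{2} = \frac{765625}{576}$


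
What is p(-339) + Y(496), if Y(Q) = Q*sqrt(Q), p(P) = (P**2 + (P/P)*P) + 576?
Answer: 115158 + 1984*sqrt(31) ≈ 1.2620e+5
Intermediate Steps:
p(P) = 576 + P + P**2 (p(P) = (P**2 + 1*P) + 576 = (P**2 + P) + 576 = (P + P**2) + 576 = 576 + P + P**2)
Y(Q) = Q**(3/2)
p(-339) + Y(496) = (576 - 339 + (-339)**2) + 496**(3/2) = (576 - 339 + 114921) + 1984*sqrt(31) = 115158 + 1984*sqrt(31)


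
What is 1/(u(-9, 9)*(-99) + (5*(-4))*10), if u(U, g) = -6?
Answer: 1/394 ≈ 0.0025381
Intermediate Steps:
1/(u(-9, 9)*(-99) + (5*(-4))*10) = 1/(-6*(-99) + (5*(-4))*10) = 1/(594 - 20*10) = 1/(594 - 200) = 1/394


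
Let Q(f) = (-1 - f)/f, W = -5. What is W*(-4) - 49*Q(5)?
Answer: 394/5 ≈ 78.800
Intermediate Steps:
Q(f) = (-1 - f)/f
W*(-4) - 49*Q(5) = -5*(-4) - 49*(-1 - 1*5)/5 = 20 - 49*(-1 - 5)/5 = 20 - 49*(-6)/5 = 20 - 49*(-6/5) = 20 + 294/5 = 394/5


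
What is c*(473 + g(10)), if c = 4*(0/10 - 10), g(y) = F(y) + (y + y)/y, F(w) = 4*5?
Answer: -19800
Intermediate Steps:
F(w) = 20
g(y) = 22 (g(y) = 20 + (y + y)/y = 20 + (2*y)/y = 20 + 2 = 22)
c = -40 (c = 4*(0*(⅒) - 10) = 4*(0 - 10) = 4*(-10) = -40)
c*(473 + g(10)) = -40*(473 + 22) = -40*495 = -19800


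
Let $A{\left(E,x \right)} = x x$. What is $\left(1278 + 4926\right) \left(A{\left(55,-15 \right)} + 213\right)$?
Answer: $2717352$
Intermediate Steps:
$A{\left(E,x \right)} = x^{2}$
$\left(1278 + 4926\right) \left(A{\left(55,-15 \right)} + 213\right) = \left(1278 + 4926\right) \left(\left(-15\right)^{2} + 213\right) = 6204 \left(225 + 213\right) = 6204 \cdot 438 = 2717352$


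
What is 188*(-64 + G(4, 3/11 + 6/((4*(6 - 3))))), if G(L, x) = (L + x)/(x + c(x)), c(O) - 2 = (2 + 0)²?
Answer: -1773028/149 ≈ -11900.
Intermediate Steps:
c(O) = 6 (c(O) = 2 + (2 + 0)² = 2 + 2² = 2 + 4 = 6)
G(L, x) = (L + x)/(6 + x) (G(L, x) = (L + x)/(x + 6) = (L + x)/(6 + x))
188*(-64 + G(4, 3/11 + 6/((4*(6 - 3))))) = 188*(-64 + (4 + (3/11 + 6/((4*(6 - 3)))))/(6 + (3/11 + 6/((4*(6 - 3)))))) = 188*(-64 + (4 + (3*(1/11) + 6/((4*3))))/(6 + (3*(1/11) + 6/((4*3))))) = 188*(-64 + (4 + (3/11 + 6/12))/(6 + (3/11 + 6/12))) = 188*(-64 + (4 + (3/11 + 6*(1/12)))/(6 + (3/11 + 6*(1/12)))) = 188*(-64 + (4 + (3/11 + ½))/(6 + (3/11 + ½))) = 188*(-64 + (4 + 17/22)/(6 + 17/22)) = 188*(-64 + (105/22)/(149/22)) = 188*(-64 + (22/149)*(105/22)) = 188*(-64 + 105/149) = 188*(-9431/149) = -1773028/149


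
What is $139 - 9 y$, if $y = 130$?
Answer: $-1031$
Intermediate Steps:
$139 - 9 y = 139 - 1170 = -1031$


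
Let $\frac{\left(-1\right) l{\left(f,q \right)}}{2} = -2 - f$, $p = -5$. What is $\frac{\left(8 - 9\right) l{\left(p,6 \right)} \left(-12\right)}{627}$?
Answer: $- \frac{24}{209} \approx -0.11483$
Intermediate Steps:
$l{\left(f,q \right)} = 4 + 2 f$ ($l{\left(f,q \right)} = - 2 \left(-2 - f\right) = 4 + 2 f$)
$\frac{\left(8 - 9\right) l{\left(p,6 \right)} \left(-12\right)}{627} = \frac{\left(8 - 9\right) \left(4 + 2 \left(-5\right)\right) \left(-12\right)}{627} = - (4 - 10) \left(-12\right) \frac{1}{627} = \left(-1\right) \left(-6\right) \left(-12\right) \frac{1}{627} = 6 \left(-12\right) \frac{1}{627} = \left(-72\right) \frac{1}{627} = - \frac{24}{209}$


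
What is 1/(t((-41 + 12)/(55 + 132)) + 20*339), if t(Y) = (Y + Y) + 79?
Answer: 187/1282575 ≈ 0.00014580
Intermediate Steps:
t(Y) = 79 + 2*Y (t(Y) = 2*Y + 79 = 79 + 2*Y)
1/(t((-41 + 12)/(55 + 132)) + 20*339) = 1/((79 + 2*((-41 + 12)/(55 + 132))) + 20*339) = 1/((79 + 2*(-29/187)) + 6780) = 1/((79 - 58/187) + 6780) = 1/(14715/187 + 6780) = 1/(1282575/187) = 187/1282575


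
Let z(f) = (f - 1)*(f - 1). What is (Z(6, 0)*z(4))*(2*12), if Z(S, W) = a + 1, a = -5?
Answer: -864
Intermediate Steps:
z(f) = (-1 + f)**2 (z(f) = (-1 + f)*(-1 + f) = (-1 + f)**2)
Z(S, W) = -4 (Z(S, W) = -5 + 1 = -4)
(Z(6, 0)*z(4))*(2*12) = (-4*(-1 + 4)**2)*(2*12) = -4*3**2*24 = -4*9*24 = -36*24 = -864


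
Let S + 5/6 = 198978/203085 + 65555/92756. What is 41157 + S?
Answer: 86144997645757/2093039140 ≈ 41158.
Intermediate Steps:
S = 1785760777/2093039140 (S = -⅚ + (198978/203085 + 65555/92756) = -⅚ + (198978*(1/203085) + 65555*(1/92756)) = -⅚ + (66326/67695 + 65555/92756) = -⅚ + 10589880181/6279117420 = 1785760777/2093039140 ≈ 0.85319)
41157 + S = 41157 + 1785760777/2093039140 = 86144997645757/2093039140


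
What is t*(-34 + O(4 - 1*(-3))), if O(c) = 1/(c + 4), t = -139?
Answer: 51847/11 ≈ 4713.4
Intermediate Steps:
O(c) = 1/(4 + c)
t*(-34 + O(4 - 1*(-3))) = -139*(-34 + 1/(4 + (4 - 1*(-3)))) = -139*(-34 + 1/(4 + (4 + 3))) = -139*(-34 + 1/(4 + 7)) = -139*(-34 + 1/11) = -139*(-373/11) = 51847/11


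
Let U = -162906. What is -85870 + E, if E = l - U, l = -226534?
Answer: -149498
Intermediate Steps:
E = -63628 (E = -226534 - 1*(-162906) = -226534 + 162906 = -63628)
-85870 + E = -85870 - 63628 = -149498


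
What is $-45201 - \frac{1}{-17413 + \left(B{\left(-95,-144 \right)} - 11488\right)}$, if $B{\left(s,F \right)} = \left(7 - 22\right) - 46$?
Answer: $- \frac{1309111361}{28962} \approx -45201.0$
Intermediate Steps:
$B{\left(s,F \right)} = -61$ ($B{\left(s,F \right)} = -15 - 46 = -61$)
$-45201 - \frac{1}{-17413 + \left(B{\left(-95,-144 \right)} - 11488\right)} = -45201 - \frac{1}{-17413 - 11549} = -45201 - \frac{1}{-28962} = -45201 - - \frac{1}{28962} = -45201 + \frac{1}{28962} = - \frac{1309111361}{28962}$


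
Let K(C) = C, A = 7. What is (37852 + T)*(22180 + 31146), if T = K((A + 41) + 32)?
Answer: 2022761832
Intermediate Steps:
T = 80 (T = (7 + 41) + 32 = 48 + 32 = 80)
(37852 + T)*(22180 + 31146) = (37852 + 80)*(22180 + 31146) = 37932*53326 = 2022761832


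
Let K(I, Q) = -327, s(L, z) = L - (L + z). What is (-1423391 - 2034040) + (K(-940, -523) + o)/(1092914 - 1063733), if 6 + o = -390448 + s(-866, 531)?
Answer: -100891685323/29181 ≈ -3.4574e+6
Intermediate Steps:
s(L, z) = -z (s(L, z) = L + (-L - z) = -z)
o = -390985 (o = -6 + (-390448 - 1*531) = -6 + (-390448 - 531) = -6 - 390979 = -390985)
(-1423391 - 2034040) + (K(-940, -523) + o)/(1092914 - 1063733) = (-1423391 - 2034040) + (-327 - 390985)/(1092914 - 1063733) = -3457431 - 391312/29181 = -100891685323/29181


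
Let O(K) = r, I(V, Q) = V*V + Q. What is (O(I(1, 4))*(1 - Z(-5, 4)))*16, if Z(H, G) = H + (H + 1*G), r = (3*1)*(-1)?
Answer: -336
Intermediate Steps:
I(V, Q) = Q + V² (I(V, Q) = V² + Q = Q + V²)
r = -3 (r = 3*(-1) = -3)
Z(H, G) = G + 2*H (Z(H, G) = H + (H + G) = H + (G + H) = G + 2*H)
O(K) = -3
(O(I(1, 4))*(1 - Z(-5, 4)))*16 = -3*(1 - (4 + 2*(-5)))*16 = -3*(1 - (4 - 10))*16 = -3*(1 - 1*(-6))*16 = -3*(1 + 6)*16 = -3*7*16 = -21*16 = -336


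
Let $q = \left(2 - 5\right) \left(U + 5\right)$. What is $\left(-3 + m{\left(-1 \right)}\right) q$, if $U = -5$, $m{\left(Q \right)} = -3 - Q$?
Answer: $0$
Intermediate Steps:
$q = 0$ ($q = \left(2 - 5\right) \left(-5 + 5\right) = \left(-3\right) 0 = 0$)
$\left(-3 + m{\left(-1 \right)}\right) q = \left(-3 - 2\right) 0 = \left(-5\right) 0 = 0$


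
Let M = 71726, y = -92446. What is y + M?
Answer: -20720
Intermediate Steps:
y + M = -92446 + 71726 = -20720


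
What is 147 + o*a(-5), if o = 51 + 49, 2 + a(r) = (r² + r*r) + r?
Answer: 4447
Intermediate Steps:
a(r) = -2 + r + 2*r² (a(r) = -2 + ((r² + r*r) + r) = -2 + ((r² + r²) + r) = -2 + (2*r² + r) = -2 + (r + 2*r²) = -2 + r + 2*r²)
o = 100
147 + o*a(-5) = 147 + 100*(-2 - 5 + 2*(-5)²) = 147 + 100*(-2 - 5 + 2*25) = 147 + 100*(-2 - 5 + 50) = 147 + 100*43 = 147 + 4300 = 4447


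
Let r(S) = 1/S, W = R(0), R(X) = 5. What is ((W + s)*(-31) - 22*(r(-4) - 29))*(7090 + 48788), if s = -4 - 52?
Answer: 124300611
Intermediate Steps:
s = -56
W = 5
((W + s)*(-31) - 22*(r(-4) - 29))*(7090 + 48788) = ((5 - 56)*(-31) - 22*(1/(-4) - 29))*(7090 + 48788) = (-51*(-31) - 22*(-¼ - 29))*55878 = (1581 - 22*(-117/4))*55878 = (1581 + 1287/2)*55878 = (4449/2)*55878 = 124300611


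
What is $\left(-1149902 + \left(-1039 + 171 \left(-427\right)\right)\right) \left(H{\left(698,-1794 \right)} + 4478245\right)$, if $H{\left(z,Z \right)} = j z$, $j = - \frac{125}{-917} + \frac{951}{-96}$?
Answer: $- \frac{40148733081668241}{7336} \approx -5.4728 \cdot 10^{12}$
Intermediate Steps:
$j = - \frac{286689}{29344}$ ($j = \left(-125\right) \left(- \frac{1}{917}\right) + 951 \left(- \frac{1}{96}\right) = \frac{125}{917} - \frac{317}{32} = - \frac{286689}{29344} \approx -9.7699$)
$H{\left(z,Z \right)} = - \frac{286689 z}{29344}$
$\left(-1149902 + \left(-1039 + 171 \left(-427\right)\right)\right) \left(H{\left(698,-1794 \right)} + 4478245\right) = \left(-1149902 + \left(-1039 + 171 \left(-427\right)\right)\right) \left(\left(- \frac{286689}{29344}\right) 698 + 4478245\right) = \left(-1149902 - 74056\right) \left(- \frac{100054461}{14672} + 4478245\right) = \left(-1149902 - 74056\right) \frac{65604756179}{14672} = \left(-1223958\right) \frac{65604756179}{14672} = - \frac{40148733081668241}{7336}$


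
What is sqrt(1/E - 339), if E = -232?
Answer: I*sqrt(4561642)/116 ≈ 18.412*I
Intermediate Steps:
sqrt(1/E - 339) = sqrt(1/(-232) - 339) = sqrt(-1/232 - 339) = sqrt(-78649/232) = I*sqrt(4561642)/116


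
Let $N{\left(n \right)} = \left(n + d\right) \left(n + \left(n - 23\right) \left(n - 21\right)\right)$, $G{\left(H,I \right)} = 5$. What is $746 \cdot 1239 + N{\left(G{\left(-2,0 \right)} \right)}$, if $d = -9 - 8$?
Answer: $920778$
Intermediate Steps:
$d = -17$ ($d = -9 - 8 = -17$)
$N{\left(n \right)} = \left(-17 + n\right) \left(n + \left(-23 + n\right) \left(-21 + n\right)\right)$ ($N{\left(n \right)} = \left(n - 17\right) \left(n + \left(n - 23\right) \left(n - 21\right)\right) = \left(-17 + n\right) \left(n + \left(-23 + n\right) \left(-21 + n\right)\right)$)
$746 \cdot 1239 + N{\left(G{\left(-2,0 \right)} \right)} = 746 \cdot 1239 + \left(-8211 + 5^{3} - 60 \cdot 5^{2} + 1214 \cdot 5\right) = 924294 + \left(-8211 + 125 - 1500 + 6070\right) = 924294 - 3516 = 920778$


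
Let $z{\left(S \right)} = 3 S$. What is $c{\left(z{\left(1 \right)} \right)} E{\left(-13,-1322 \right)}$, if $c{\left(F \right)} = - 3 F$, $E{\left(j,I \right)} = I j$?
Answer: $-154674$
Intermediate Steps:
$c{\left(z{\left(1 \right)} \right)} E{\left(-13,-1322 \right)} = - 3 \cdot 3 \cdot 1 \left(\left(-1322\right) \left(-13\right)\right) = \left(-3\right) 3 \cdot 17186 = \left(-9\right) 17186 = -154674$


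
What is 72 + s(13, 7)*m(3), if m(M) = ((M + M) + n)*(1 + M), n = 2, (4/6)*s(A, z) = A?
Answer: 696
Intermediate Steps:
s(A, z) = 3*A/2
m(M) = (1 + M)*(2 + 2*M) (m(M) = ((M + M) + 2)*(1 + M) = (2*M + 2)*(1 + M) = (2 + 2*M)*(1 + M) = (1 + M)*(2 + 2*M))
72 + s(13, 7)*m(3) = 72 + ((3/2)*13)*(2 + 2*3² + 4*3) = 72 + 39*(2 + 2*9 + 12)/2 = 72 + 39*(2 + 18 + 12)/2 = 72 + (39/2)*32 = 72 + 624 = 696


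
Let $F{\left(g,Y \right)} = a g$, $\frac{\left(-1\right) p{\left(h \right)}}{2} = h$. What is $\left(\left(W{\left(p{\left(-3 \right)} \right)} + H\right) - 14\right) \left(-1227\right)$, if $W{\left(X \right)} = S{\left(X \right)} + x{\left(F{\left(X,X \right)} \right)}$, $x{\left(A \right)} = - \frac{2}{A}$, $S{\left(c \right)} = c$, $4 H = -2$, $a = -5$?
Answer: $\frac{103477}{10} \approx 10348.0$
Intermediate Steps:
$H = - \frac{1}{2}$ ($H = \frac{1}{4} \left(-2\right) = - \frac{1}{2} \approx -0.5$)
$p{\left(h \right)} = - 2 h$
$F{\left(g,Y \right)} = - 5 g$
$W{\left(X \right)} = X + \frac{2}{5 X}$ ($W{\left(X \right)} = X - \frac{2}{\left(-5\right) X} = X - 2 \left(- \frac{1}{5 X}\right) = X + \frac{2}{5 X}$)
$\left(\left(W{\left(p{\left(-3 \right)} \right)} + H\right) - 14\right) \left(-1227\right) = \left(\left(\left(\left(-2\right) \left(-3\right) + \frac{2}{5 \left(\left(-2\right) \left(-3\right)\right)}\right) - \frac{1}{2}\right) - 14\right) \left(-1227\right) = \left(\left(\left(6 + \frac{2}{5 \cdot 6}\right) - \frac{1}{2}\right) - 14\right) \left(-1227\right) = \left(\left(\left(6 + \frac{2}{5} \cdot \frac{1}{6}\right) - \frac{1}{2}\right) - 14\right) \left(-1227\right) = \left(\left(\left(6 + \frac{1}{15}\right) - \frac{1}{2}\right) - 14\right) \left(-1227\right) = \left(\left(\frac{91}{15} - \frac{1}{2}\right) - 14\right) \left(-1227\right) = \left(\frac{167}{30} - 14\right) \left(-1227\right) = \left(- \frac{253}{30}\right) \left(-1227\right) = \frac{103477}{10}$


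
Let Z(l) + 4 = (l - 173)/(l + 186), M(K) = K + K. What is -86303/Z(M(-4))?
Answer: 15361934/893 ≈ 17203.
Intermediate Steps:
M(K) = 2*K
Z(l) = -4 + (-173 + l)/(186 + l) (Z(l) = -4 + (l - 173)/(l + 186) = -4 + (-173 + l)/(186 + l))
-86303/Z(M(-4)) = -86303*(186 + 2*(-4))/(-917 - 6*(-4)) = -86303*(186 - 8)/(-917 - 3*(-8)) = -86303*178/(-917 + 24) = -86303/((1/178)*(-893)) = -86303/(-893/178) = -86303*(-178/893) = 15361934/893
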